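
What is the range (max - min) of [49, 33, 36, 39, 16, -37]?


Maximum value: 49
Minimum value: -37
Range = 49 - (-37) = 86
Final answer: 86


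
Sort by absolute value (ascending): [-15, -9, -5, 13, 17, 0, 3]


Compute absolute values:
  |-15| = 15
  |-9| = 9
  |-5| = 5
  |13| = 13
  |17| = 17
  |0| = 0
  |3| = 3
Absolute values in increasing order: 0 < 3 < 5 < 9 < 13 < 15 < 17
Listing the original numbers in that order gives the answer.
Final answer: [0, 3, -5, -9, 13, -15, 17]


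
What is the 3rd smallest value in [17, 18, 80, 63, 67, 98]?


Sort ascending: [17, 18, 63, 67, 80, 98]
The 3rd element (1-indexed) is at index 2.
Value = 63
Final answer: 63


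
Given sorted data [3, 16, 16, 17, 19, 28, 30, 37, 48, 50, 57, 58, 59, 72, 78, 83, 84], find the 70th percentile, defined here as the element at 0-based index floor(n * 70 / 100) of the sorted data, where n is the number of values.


The dataset has n = 17 elements.
Index = floor(17 * 70 / 100) = floor(1190 / 100) = floor(11.9) = 11
Counting from index 0 in the sorted data, the element at index 11 is 58.
Final answer: 58


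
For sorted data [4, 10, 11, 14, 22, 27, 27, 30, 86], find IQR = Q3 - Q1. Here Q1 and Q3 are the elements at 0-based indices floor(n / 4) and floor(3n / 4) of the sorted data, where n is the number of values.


The data has n = 9 elements.
Q1 index = floor(9 / 4) = floor(2.25) = 2; Q3 index = floor(3 * 9 / 4) = floor(6.75) = 6
Q1 = element at index 2 = 11
Q3 = element at index 6 = 27
IQR = 27 - 11 = 16
Final answer: 16


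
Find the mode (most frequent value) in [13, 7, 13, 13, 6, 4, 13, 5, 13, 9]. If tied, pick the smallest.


Count the frequency of each value:
  4 appears 1 time(s)
  5 appears 1 time(s)
  6 appears 1 time(s)
  7 appears 1 time(s)
  9 appears 1 time(s)
  13 appears 5 time(s)
Maximum frequency is 5.
Only 13 reaches that frequency, so it is the mode.
Final answer: 13


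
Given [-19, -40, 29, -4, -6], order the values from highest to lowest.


Original list: [-19, -40, 29, -4, -6]
Repeatedly take the largest remaining element:
  Remaining [-19, -40, 29, -4, -6] -> largest is 29
  Remaining [-19, -40, -4, -6] -> largest is -4
  Remaining [-19, -40, -6] -> largest is -6
  Remaining [-19, -40] -> largest is -19
  Remaining [-40] -> largest is -40
Collecting the picks in order gives the descending list.
Final answer: [29, -4, -6, -19, -40]


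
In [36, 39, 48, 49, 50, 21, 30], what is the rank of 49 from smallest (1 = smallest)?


Sort ascending: [21, 30, 36, 39, 48, 49, 50]
Find 49 in the sorted list.
49 is at position 6 (1-indexed).
Final answer: 6


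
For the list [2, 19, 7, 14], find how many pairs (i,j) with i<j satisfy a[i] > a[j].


For each element, count the later elements that are smaller than it:
  2 (index 0): smaller elements after it = [] -> 0
  19 (index 1): smaller elements after it = [7, 14] -> 2
  7 (index 2): smaller elements after it = [] -> 0
Total inversions = 0 + 2 + 0 = 2
Final answer: 2


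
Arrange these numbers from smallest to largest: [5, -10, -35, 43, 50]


Original list: [5, -10, -35, 43, 50]
Repeatedly take the smallest remaining element:
  Remaining [5, -10, -35, 43, 50] -> smallest is -35
  Remaining [5, -10, 43, 50] -> smallest is -10
  Remaining [5, 43, 50] -> smallest is 5
  Remaining [43, 50] -> smallest is 43
  Remaining [50] -> smallest is 50
Collecting the picks in order gives the sorted list.
Final answer: [-35, -10, 5, 43, 50]


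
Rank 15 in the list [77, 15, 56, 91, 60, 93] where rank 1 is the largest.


Sort descending: [93, 91, 77, 60, 56, 15]
Find 15 in the sorted list.
15 is at position 6.
Final answer: 6


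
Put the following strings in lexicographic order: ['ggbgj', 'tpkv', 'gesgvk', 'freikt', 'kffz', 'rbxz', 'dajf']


Compare strings character by character (the first differing letter decides):
  'dajf' < 'freikt' since 'd' < 'f' at position 1
  'freikt' < 'gesgvk' since 'f' < 'g' at position 1
  'gesgvk' < 'ggbgj' since 'e' < 'g' at position 2
  'ggbgj' < 'kffz' since 'g' < 'k' at position 1
  'kffz' < 'rbxz' since 'k' < 'r' at position 1
  'rbxz' < 'tpkv' since 'r' < 't' at position 1
Chaining these comparisons gives the alphabetical order.
Final answer: ['dajf', 'freikt', 'gesgvk', 'ggbgj', 'kffz', 'rbxz', 'tpkv']


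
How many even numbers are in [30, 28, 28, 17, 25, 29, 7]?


Check each element:
  30 is even
  28 is even
  28 is even
  17 is odd
  25 is odd
  29 is odd
  7 is odd
Evens: [30, 28, 28]
Count of evens = 3
Final answer: 3


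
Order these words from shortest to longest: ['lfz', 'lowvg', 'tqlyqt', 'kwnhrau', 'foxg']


Compute lengths:
  'lfz' has length 3
  'lowvg' has length 5
  'tqlyqt' has length 6
  'kwnhrau' has length 7
  'foxg' has length 4
Lengths in increasing order: 3 < 4 < 5 < 6 < 7
Listing the words in that order gives the answer.
Final answer: ['lfz', 'foxg', 'lowvg', 'tqlyqt', 'kwnhrau']


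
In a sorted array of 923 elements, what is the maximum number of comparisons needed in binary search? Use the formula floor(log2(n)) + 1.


Binary search halves the search space each step.
Maximum comparisons = floor(log2(923)) + 1
log2(923) = 9.8502
floor(log2(923)) = 9, so 9 + 1 = 10
Final answer: 10


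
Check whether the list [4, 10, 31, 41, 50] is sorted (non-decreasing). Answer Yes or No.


Check consecutive pairs:
  4 <= 10? True
  10 <= 31? True
  31 <= 41? True
  41 <= 50? True
Every consecutive pair is in order, so the list is non-decreasing.
Final answer: Yes


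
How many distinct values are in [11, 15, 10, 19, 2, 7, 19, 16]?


List all unique values:
Distinct values: [2, 7, 10, 11, 15, 16, 19]
Count = 7
Final answer: 7


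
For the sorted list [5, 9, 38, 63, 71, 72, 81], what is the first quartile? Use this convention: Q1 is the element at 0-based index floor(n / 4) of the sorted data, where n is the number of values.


The list has n = 7 elements.
Q1 index = floor(7 / 4) = floor(1.75) = 1
Counting from index 0 in the sorted data, the element at index 1 is 9.
Final answer: 9


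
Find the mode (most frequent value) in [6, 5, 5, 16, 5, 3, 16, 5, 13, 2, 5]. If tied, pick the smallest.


Count the frequency of each value:
  2 appears 1 time(s)
  3 appears 1 time(s)
  5 appears 5 time(s)
  6 appears 1 time(s)
  13 appears 1 time(s)
  16 appears 2 time(s)
Maximum frequency is 5.
Only 5 reaches that frequency, so it is the mode.
Final answer: 5


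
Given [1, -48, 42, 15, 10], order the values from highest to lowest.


Original list: [1, -48, 42, 15, 10]
Repeatedly take the largest remaining element:
  Remaining [1, -48, 42, 15, 10] -> largest is 42
  Remaining [1, -48, 15, 10] -> largest is 15
  Remaining [1, -48, 10] -> largest is 10
  Remaining [1, -48] -> largest is 1
  Remaining [-48] -> largest is -48
Collecting the picks in order gives the descending list.
Final answer: [42, 15, 10, 1, -48]


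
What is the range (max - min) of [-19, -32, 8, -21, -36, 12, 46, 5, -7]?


Maximum value: 46
Minimum value: -36
Range = 46 - (-36) = 82
Final answer: 82


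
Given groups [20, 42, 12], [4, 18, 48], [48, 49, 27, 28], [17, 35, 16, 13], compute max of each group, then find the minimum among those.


Find max of each group:
  Group 1: [20, 42, 12] -> max = 42
  Group 2: [4, 18, 48] -> max = 48
  Group 3: [48, 49, 27, 28] -> max = 49
  Group 4: [17, 35, 16, 13] -> max = 35
Maxes: [42, 48, 49, 35]
Minimum of maxes = 35
Final answer: 35


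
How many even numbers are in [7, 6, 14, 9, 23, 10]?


Check each element:
  7 is odd
  6 is even
  14 is even
  9 is odd
  23 is odd
  10 is even
Evens: [6, 14, 10]
Count of evens = 3
Final answer: 3


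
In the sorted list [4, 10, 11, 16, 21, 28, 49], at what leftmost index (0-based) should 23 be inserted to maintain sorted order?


List is sorted: [4, 10, 11, 16, 21, 28, 49]
We need the leftmost position where 23 can be inserted, i.e. the first index whose element is >= 23 (or the end of the list if none is).
Binary search with low=0, high=7 (0-based indices):
  low=0, high=7, mid=3: a[3]=16 < 23, so low = 4
  low=4, high=7, mid=5: a[5]=28 >= 23, so high = 5
  low=4, high=5, mid=4: a[4]=21 < 23, so low = 5
Now low = high = 5, so the insertion index is 5.
Final answer: 5


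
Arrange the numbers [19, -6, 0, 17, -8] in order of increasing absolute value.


Compute absolute values:
  |19| = 19
  |-6| = 6
  |0| = 0
  |17| = 17
  |-8| = 8
Absolute values in increasing order: 0 < 6 < 8 < 17 < 19
Listing the original numbers in that order gives the answer.
Final answer: [0, -6, -8, 17, 19]


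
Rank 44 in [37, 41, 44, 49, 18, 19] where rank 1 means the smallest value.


Sort ascending: [18, 19, 37, 41, 44, 49]
Find 44 in the sorted list.
44 is at position 5 (1-indexed).
Final answer: 5


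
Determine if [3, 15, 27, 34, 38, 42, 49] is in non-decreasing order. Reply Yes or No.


Check consecutive pairs:
  3 <= 15? True
  15 <= 27? True
  27 <= 34? True
  34 <= 38? True
  38 <= 42? True
  42 <= 49? True
Every consecutive pair is in order, so the list is non-decreasing.
Final answer: Yes


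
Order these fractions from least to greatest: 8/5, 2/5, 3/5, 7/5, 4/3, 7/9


Convert to decimal for comparison:
  8/5 = 1.6
  2/5 = 0.4
  3/5 = 0.6
  7/5 = 1.4
  4/3 = 1.3333
  7/9 = 0.7778
Decimals in increasing order: 0.4 < 0.6 < 0.7778 < 1.3333 < 1.4 < 1.6
Writing each back as its fraction gives the sorted order.
Final answer: 2/5, 3/5, 7/9, 4/3, 7/5, 8/5


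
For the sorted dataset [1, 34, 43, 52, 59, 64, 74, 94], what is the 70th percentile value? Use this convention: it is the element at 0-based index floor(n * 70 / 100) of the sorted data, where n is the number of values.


The dataset has n = 8 elements.
Index = floor(8 * 70 / 100) = floor(560 / 100) = floor(5.6) = 5
Counting from index 0 in the sorted data, the element at index 5 is 64.
Final answer: 64


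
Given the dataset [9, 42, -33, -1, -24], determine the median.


First, sort the list: [-33, -24, -1, 9, 42]
The list has 5 elements (odd count).
The middle index is 2 (0-based), and the element there is -1.
Final answer: -1


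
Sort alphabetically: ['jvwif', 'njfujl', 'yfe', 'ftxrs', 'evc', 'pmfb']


Compare strings character by character (the first differing letter decides):
  'evc' < 'ftxrs' since 'e' < 'f' at position 1
  'ftxrs' < 'jvwif' since 'f' < 'j' at position 1
  'jvwif' < 'njfujl' since 'j' < 'n' at position 1
  'njfujl' < 'pmfb' since 'n' < 'p' at position 1
  'pmfb' < 'yfe' since 'p' < 'y' at position 1
Chaining these comparisons gives the alphabetical order.
Final answer: ['evc', 'ftxrs', 'jvwif', 'njfujl', 'pmfb', 'yfe']


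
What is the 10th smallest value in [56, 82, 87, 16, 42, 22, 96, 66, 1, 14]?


Sort ascending: [1, 14, 16, 22, 42, 56, 66, 82, 87, 96]
The 10th element (1-indexed) is at index 9.
Value = 96
Final answer: 96


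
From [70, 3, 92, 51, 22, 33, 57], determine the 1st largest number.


Sort descending: [92, 70, 57, 51, 33, 22, 3]
The 1st element (1-indexed) is at index 0.
Value = 92
Final answer: 92


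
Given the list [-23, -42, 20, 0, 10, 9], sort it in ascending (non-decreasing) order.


Original list: [-23, -42, 20, 0, 10, 9]
Repeatedly take the smallest remaining element:
  Remaining [-23, -42, 20, 0, 10, 9] -> smallest is -42
  Remaining [-23, 20, 0, 10, 9] -> smallest is -23
  Remaining [20, 0, 10, 9] -> smallest is 0
  Remaining [20, 10, 9] -> smallest is 9
  Remaining [20, 10] -> smallest is 10
  Remaining [20] -> smallest is 20
Collecting the picks in order gives the sorted list.
Final answer: [-42, -23, 0, 9, 10, 20]


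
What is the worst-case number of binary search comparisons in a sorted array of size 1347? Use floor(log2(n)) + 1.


Binary search halves the search space each step.
Maximum comparisons = floor(log2(1347)) + 1
log2(1347) = 10.3955
floor(log2(1347)) = 10, so 10 + 1 = 11
Final answer: 11


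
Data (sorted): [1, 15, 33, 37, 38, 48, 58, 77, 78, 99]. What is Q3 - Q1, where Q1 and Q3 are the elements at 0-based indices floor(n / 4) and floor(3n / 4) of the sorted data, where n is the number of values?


The data has n = 10 elements.
Q1 index = floor(10 / 4) = floor(2.5) = 2; Q3 index = floor(3 * 10 / 4) = floor(7.5) = 7
Q1 = element at index 2 = 33
Q3 = element at index 7 = 77
IQR = 77 - 33 = 44
Final answer: 44


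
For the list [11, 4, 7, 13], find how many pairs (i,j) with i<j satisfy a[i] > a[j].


For each element, count the later elements that are smaller than it:
  11 (index 0): smaller elements after it = [4, 7] -> 2
  4 (index 1): smaller elements after it = [] -> 0
  7 (index 2): smaller elements after it = [] -> 0
Total inversions = 2 + 0 + 0 = 2
Final answer: 2


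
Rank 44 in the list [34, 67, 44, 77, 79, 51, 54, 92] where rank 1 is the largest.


Sort descending: [92, 79, 77, 67, 54, 51, 44, 34]
Find 44 in the sorted list.
44 is at position 7.
Final answer: 7


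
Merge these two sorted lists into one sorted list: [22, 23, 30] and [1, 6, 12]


List A: [22, 23, 30]
List B: [1, 6, 12]
Repeatedly compare the front elements and take the smaller:
  22 vs 1 -> take 1
  22 vs 6 -> take 6
  22 vs 12 -> take 12
  B is exhausted; append the rest of A: [22, 23, 30]
Final answer: [1, 6, 12, 22, 23, 30]


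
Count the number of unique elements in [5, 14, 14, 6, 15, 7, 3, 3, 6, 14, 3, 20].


List all unique values:
Distinct values: [3, 5, 6, 7, 14, 15, 20]
Count = 7
Final answer: 7


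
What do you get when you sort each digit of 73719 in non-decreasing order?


The number 73719 has digits: 7, 3, 7, 1, 9
Sorted: 1, 3, 7, 7, 9
Joining the sorted digits gives the result.
Final answer: 13779


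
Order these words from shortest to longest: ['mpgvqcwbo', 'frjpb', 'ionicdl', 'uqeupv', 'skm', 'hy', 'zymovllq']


Compute lengths:
  'mpgvqcwbo' has length 9
  'frjpb' has length 5
  'ionicdl' has length 7
  'uqeupv' has length 6
  'skm' has length 3
  'hy' has length 2
  'zymovllq' has length 8
Lengths in increasing order: 2 < 3 < 5 < 6 < 7 < 8 < 9
Listing the words in that order gives the answer.
Final answer: ['hy', 'skm', 'frjpb', 'uqeupv', 'ionicdl', 'zymovllq', 'mpgvqcwbo']


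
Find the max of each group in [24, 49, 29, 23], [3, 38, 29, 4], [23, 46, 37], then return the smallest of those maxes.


Find max of each group:
  Group 1: [24, 49, 29, 23] -> max = 49
  Group 2: [3, 38, 29, 4] -> max = 38
  Group 3: [23, 46, 37] -> max = 46
Maxes: [49, 38, 46]
Minimum of maxes = 38
Final answer: 38


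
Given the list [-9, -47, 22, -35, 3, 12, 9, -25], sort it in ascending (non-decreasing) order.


Original list: [-9, -47, 22, -35, 3, 12, 9, -25]
Repeatedly take the smallest remaining element:
  Remaining [-9, -47, 22, -35, 3, 12, 9, -25] -> smallest is -47
  Remaining [-9, 22, -35, 3, 12, 9, -25] -> smallest is -35
  Remaining [-9, 22, 3, 12, 9, -25] -> smallest is -25
  Remaining [-9, 22, 3, 12, 9] -> smallest is -9
  Remaining [22, 3, 12, 9] -> smallest is 3
  Remaining [22, 12, 9] -> smallest is 9
  Remaining [22, 12] -> smallest is 12
  Remaining [22] -> smallest is 22
Collecting the picks in order gives the sorted list.
Final answer: [-47, -35, -25, -9, 3, 9, 12, 22]


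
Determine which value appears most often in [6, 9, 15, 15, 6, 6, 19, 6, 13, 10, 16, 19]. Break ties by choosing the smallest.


Count the frequency of each value:
  6 appears 4 time(s)
  9 appears 1 time(s)
  10 appears 1 time(s)
  13 appears 1 time(s)
  15 appears 2 time(s)
  16 appears 1 time(s)
  19 appears 2 time(s)
Maximum frequency is 4.
Only 6 reaches that frequency, so it is the mode.
Final answer: 6


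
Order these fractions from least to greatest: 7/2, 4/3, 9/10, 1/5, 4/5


Convert to decimal for comparison:
  7/2 = 3.5
  4/3 = 1.3333
  9/10 = 0.9
  1/5 = 0.2
  4/5 = 0.8
Decimals in increasing order: 0.2 < 0.8 < 0.9 < 1.3333 < 3.5
Writing each back as its fraction gives the sorted order.
Final answer: 1/5, 4/5, 9/10, 4/3, 7/2


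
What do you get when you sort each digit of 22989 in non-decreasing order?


The number 22989 has digits: 2, 2, 9, 8, 9
Sorted: 2, 2, 8, 9, 9
Joining the sorted digits gives the result.
Final answer: 22899


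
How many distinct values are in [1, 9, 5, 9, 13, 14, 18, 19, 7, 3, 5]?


List all unique values:
Distinct values: [1, 3, 5, 7, 9, 13, 14, 18, 19]
Count = 9
Final answer: 9


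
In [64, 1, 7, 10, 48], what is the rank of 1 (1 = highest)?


Sort descending: [64, 48, 10, 7, 1]
Find 1 in the sorted list.
1 is at position 5.
Final answer: 5


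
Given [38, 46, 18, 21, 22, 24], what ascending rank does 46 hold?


Sort ascending: [18, 21, 22, 24, 38, 46]
Find 46 in the sorted list.
46 is at position 6 (1-indexed).
Final answer: 6


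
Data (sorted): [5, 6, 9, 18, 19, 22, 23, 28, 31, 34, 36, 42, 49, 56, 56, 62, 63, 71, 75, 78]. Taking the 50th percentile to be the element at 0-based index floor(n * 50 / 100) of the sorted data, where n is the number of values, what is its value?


The dataset has n = 20 elements.
Index = floor(20 * 50 / 100) = floor(1000 / 100) = floor(10) = 10
Counting from index 0 in the sorted data, the element at index 10 is 36.
Final answer: 36


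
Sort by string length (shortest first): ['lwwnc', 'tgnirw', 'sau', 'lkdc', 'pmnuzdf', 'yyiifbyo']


Compute lengths:
  'lwwnc' has length 5
  'tgnirw' has length 6
  'sau' has length 3
  'lkdc' has length 4
  'pmnuzdf' has length 7
  'yyiifbyo' has length 8
Lengths in increasing order: 3 < 4 < 5 < 6 < 7 < 8
Listing the words in that order gives the answer.
Final answer: ['sau', 'lkdc', 'lwwnc', 'tgnirw', 'pmnuzdf', 'yyiifbyo']


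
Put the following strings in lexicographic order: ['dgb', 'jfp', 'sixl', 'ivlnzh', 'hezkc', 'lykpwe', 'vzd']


Compare strings character by character (the first differing letter decides):
  'dgb' < 'hezkc' since 'd' < 'h' at position 1
  'hezkc' < 'ivlnzh' since 'h' < 'i' at position 1
  'ivlnzh' < 'jfp' since 'i' < 'j' at position 1
  'jfp' < 'lykpwe' since 'j' < 'l' at position 1
  'lykpwe' < 'sixl' since 'l' < 's' at position 1
  'sixl' < 'vzd' since 's' < 'v' at position 1
Chaining these comparisons gives the alphabetical order.
Final answer: ['dgb', 'hezkc', 'ivlnzh', 'jfp', 'lykpwe', 'sixl', 'vzd']


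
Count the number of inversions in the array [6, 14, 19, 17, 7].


For each element, count the later elements that are smaller than it:
  6 (index 0): smaller elements after it = [] -> 0
  14 (index 1): smaller elements after it = [7] -> 1
  19 (index 2): smaller elements after it = [17, 7] -> 2
  17 (index 3): smaller elements after it = [7] -> 1
Total inversions = 0 + 1 + 2 + 1 = 4
Final answer: 4


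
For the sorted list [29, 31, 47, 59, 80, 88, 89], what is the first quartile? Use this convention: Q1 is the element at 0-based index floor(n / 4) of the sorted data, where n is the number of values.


The list has n = 7 elements.
Q1 index = floor(7 / 4) = floor(1.75) = 1
Counting from index 0 in the sorted data, the element at index 1 is 31.
Final answer: 31


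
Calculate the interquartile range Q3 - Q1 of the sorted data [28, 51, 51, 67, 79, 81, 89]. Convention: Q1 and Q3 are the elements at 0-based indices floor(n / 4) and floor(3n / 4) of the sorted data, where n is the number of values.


The data has n = 7 elements.
Q1 index = floor(7 / 4) = floor(1.75) = 1; Q3 index = floor(3 * 7 / 4) = floor(5.25) = 5
Q1 = element at index 1 = 51
Q3 = element at index 5 = 81
IQR = 81 - 51 = 30
Final answer: 30


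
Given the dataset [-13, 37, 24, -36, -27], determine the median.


First, sort the list: [-36, -27, -13, 24, 37]
The list has 5 elements (odd count).
The middle index is 2 (0-based), and the element there is -13.
Final answer: -13


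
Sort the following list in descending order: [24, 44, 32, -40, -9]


Original list: [24, 44, 32, -40, -9]
Repeatedly take the largest remaining element:
  Remaining [24, 44, 32, -40, -9] -> largest is 44
  Remaining [24, 32, -40, -9] -> largest is 32
  Remaining [24, -40, -9] -> largest is 24
  Remaining [-40, -9] -> largest is -9
  Remaining [-40] -> largest is -40
Collecting the picks in order gives the descending list.
Final answer: [44, 32, 24, -9, -40]


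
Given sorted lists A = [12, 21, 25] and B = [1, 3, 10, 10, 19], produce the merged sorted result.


List A: [12, 21, 25]
List B: [1, 3, 10, 10, 19]
Repeatedly compare the front elements and take the smaller:
  12 vs 1 -> take 1
  12 vs 3 -> take 3
  12 vs 10 -> take 10
  12 vs 10 -> take 10
  12 vs 19 -> take 12
  21 vs 19 -> take 19
  B is exhausted; append the rest of A: [21, 25]
Final answer: [1, 3, 10, 10, 12, 19, 21, 25]


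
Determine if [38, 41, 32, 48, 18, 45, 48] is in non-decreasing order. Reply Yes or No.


Check consecutive pairs:
  38 <= 41? True
  41 <= 32? False
  32 <= 48? True
  48 <= 18? False
  18 <= 45? True
  45 <= 48? True
2 consecutive pair(s) are out of order, so the list is not sorted.
Final answer: No


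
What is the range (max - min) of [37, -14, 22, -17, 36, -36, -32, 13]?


Maximum value: 37
Minimum value: -36
Range = 37 - (-36) = 73
Final answer: 73


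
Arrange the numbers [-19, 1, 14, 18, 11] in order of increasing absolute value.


Compute absolute values:
  |-19| = 19
  |1| = 1
  |14| = 14
  |18| = 18
  |11| = 11
Absolute values in increasing order: 1 < 11 < 14 < 18 < 19
Listing the original numbers in that order gives the answer.
Final answer: [1, 11, 14, 18, -19]


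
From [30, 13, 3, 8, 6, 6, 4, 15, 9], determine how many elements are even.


Check each element:
  30 is even
  13 is odd
  3 is odd
  8 is even
  6 is even
  6 is even
  4 is even
  15 is odd
  9 is odd
Evens: [30, 8, 6, 6, 4]
Count of evens = 5
Final answer: 5


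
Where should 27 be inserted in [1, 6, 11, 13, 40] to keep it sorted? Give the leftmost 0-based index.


List is sorted: [1, 6, 11, 13, 40]
We need the leftmost position where 27 can be inserted, i.e. the first index whose element is >= 27 (or the end of the list if none is).
Binary search with low=0, high=5 (0-based indices):
  low=0, high=5, mid=2: a[2]=11 < 27, so low = 3
  low=3, high=5, mid=4: a[4]=40 >= 27, so high = 4
  low=3, high=4, mid=3: a[3]=13 < 27, so low = 4
Now low = high = 4, so the insertion index is 4.
Final answer: 4


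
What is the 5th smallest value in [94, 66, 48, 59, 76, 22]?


Sort ascending: [22, 48, 59, 66, 76, 94]
The 5th element (1-indexed) is at index 4.
Value = 76
Final answer: 76


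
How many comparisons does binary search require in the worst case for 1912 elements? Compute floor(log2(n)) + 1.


Binary search halves the search space each step.
Maximum comparisons = floor(log2(1912)) + 1
log2(1912) = 10.9009
floor(log2(1912)) = 10, so 10 + 1 = 11
Final answer: 11


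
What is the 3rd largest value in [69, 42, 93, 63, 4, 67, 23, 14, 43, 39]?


Sort descending: [93, 69, 67, 63, 43, 42, 39, 23, 14, 4]
The 3rd element (1-indexed) is at index 2.
Value = 67
Final answer: 67


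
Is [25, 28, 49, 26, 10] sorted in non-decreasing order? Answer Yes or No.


Check consecutive pairs:
  25 <= 28? True
  28 <= 49? True
  49 <= 26? False
  26 <= 10? False
2 consecutive pair(s) are out of order, so the list is not sorted.
Final answer: No


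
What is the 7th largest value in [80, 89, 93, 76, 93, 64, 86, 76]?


Sort descending: [93, 93, 89, 86, 80, 76, 76, 64]
The 7th element (1-indexed) is at index 6.
Value = 76
Final answer: 76


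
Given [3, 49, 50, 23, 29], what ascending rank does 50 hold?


Sort ascending: [3, 23, 29, 49, 50]
Find 50 in the sorted list.
50 is at position 5 (1-indexed).
Final answer: 5


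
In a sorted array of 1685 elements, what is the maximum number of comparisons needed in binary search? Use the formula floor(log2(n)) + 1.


Binary search halves the search space each step.
Maximum comparisons = floor(log2(1685)) + 1
log2(1685) = 10.7185
floor(log2(1685)) = 10, so 10 + 1 = 11
Final answer: 11


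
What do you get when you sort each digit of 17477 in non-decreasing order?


The number 17477 has digits: 1, 7, 4, 7, 7
Sorted: 1, 4, 7, 7, 7
Joining the sorted digits gives the result.
Final answer: 14777


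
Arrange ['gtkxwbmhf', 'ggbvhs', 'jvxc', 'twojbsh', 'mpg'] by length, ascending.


Compute lengths:
  'gtkxwbmhf' has length 9
  'ggbvhs' has length 6
  'jvxc' has length 4
  'twojbsh' has length 7
  'mpg' has length 3
Lengths in increasing order: 3 < 4 < 6 < 7 < 9
Listing the words in that order gives the answer.
Final answer: ['mpg', 'jvxc', 'ggbvhs', 'twojbsh', 'gtkxwbmhf']


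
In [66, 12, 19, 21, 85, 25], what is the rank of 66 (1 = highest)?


Sort descending: [85, 66, 25, 21, 19, 12]
Find 66 in the sorted list.
66 is at position 2.
Final answer: 2


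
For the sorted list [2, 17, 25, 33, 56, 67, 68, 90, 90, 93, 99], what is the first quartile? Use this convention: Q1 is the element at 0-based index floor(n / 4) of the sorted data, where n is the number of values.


The list has n = 11 elements.
Q1 index = floor(11 / 4) = floor(2.75) = 2
Counting from index 0 in the sorted data, the element at index 2 is 25.
Final answer: 25


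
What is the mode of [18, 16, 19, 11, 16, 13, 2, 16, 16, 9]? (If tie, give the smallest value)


Count the frequency of each value:
  2 appears 1 time(s)
  9 appears 1 time(s)
  11 appears 1 time(s)
  13 appears 1 time(s)
  16 appears 4 time(s)
  18 appears 1 time(s)
  19 appears 1 time(s)
Maximum frequency is 4.
Only 16 reaches that frequency, so it is the mode.
Final answer: 16


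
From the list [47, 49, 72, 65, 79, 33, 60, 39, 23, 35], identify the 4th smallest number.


Sort ascending: [23, 33, 35, 39, 47, 49, 60, 65, 72, 79]
The 4th element (1-indexed) is at index 3.
Value = 39
Final answer: 39


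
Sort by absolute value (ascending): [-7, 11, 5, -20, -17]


Compute absolute values:
  |-7| = 7
  |11| = 11
  |5| = 5
  |-20| = 20
  |-17| = 17
Absolute values in increasing order: 5 < 7 < 11 < 17 < 20
Listing the original numbers in that order gives the answer.
Final answer: [5, -7, 11, -17, -20]


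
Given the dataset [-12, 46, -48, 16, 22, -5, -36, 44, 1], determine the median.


First, sort the list: [-48, -36, -12, -5, 1, 16, 22, 44, 46]
The list has 9 elements (odd count).
The middle index is 4 (0-based), and the element there is 1.
Final answer: 1


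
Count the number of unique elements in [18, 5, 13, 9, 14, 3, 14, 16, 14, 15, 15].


List all unique values:
Distinct values: [3, 5, 9, 13, 14, 15, 16, 18]
Count = 8
Final answer: 8


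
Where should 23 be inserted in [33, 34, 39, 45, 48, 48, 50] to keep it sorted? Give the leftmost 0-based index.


List is sorted: [33, 34, 39, 45, 48, 48, 50]
We need the leftmost position where 23 can be inserted, i.e. the first index whose element is >= 23 (or the end of the list if none is).
Binary search with low=0, high=7 (0-based indices):
  low=0, high=7, mid=3: a[3]=45 >= 23, so high = 3
  low=0, high=3, mid=1: a[1]=34 >= 23, so high = 1
  low=0, high=1, mid=0: a[0]=33 >= 23, so high = 0
Now low = high = 0, so the insertion index is 0.
Final answer: 0


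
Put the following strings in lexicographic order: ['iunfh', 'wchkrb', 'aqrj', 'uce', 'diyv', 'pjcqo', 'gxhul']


Compare strings character by character (the first differing letter decides):
  'aqrj' < 'diyv' since 'a' < 'd' at position 1
  'diyv' < 'gxhul' since 'd' < 'g' at position 1
  'gxhul' < 'iunfh' since 'g' < 'i' at position 1
  'iunfh' < 'pjcqo' since 'i' < 'p' at position 1
  'pjcqo' < 'uce' since 'p' < 'u' at position 1
  'uce' < 'wchkrb' since 'u' < 'w' at position 1
Chaining these comparisons gives the alphabetical order.
Final answer: ['aqrj', 'diyv', 'gxhul', 'iunfh', 'pjcqo', 'uce', 'wchkrb']


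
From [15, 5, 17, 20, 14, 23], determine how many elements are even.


Check each element:
  15 is odd
  5 is odd
  17 is odd
  20 is even
  14 is even
  23 is odd
Evens: [20, 14]
Count of evens = 2
Final answer: 2


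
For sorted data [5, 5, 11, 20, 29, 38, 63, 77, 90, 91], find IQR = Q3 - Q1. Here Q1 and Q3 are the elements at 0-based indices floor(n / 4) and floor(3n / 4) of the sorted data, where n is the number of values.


The data has n = 10 elements.
Q1 index = floor(10 / 4) = floor(2.5) = 2; Q3 index = floor(3 * 10 / 4) = floor(7.5) = 7
Q1 = element at index 2 = 11
Q3 = element at index 7 = 77
IQR = 77 - 11 = 66
Final answer: 66


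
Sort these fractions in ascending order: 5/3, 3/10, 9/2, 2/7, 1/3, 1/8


Convert to decimal for comparison:
  5/3 = 1.6667
  3/10 = 0.3
  9/2 = 4.5
  2/7 = 0.2857
  1/3 = 0.3333
  1/8 = 0.125
Decimals in increasing order: 0.125 < 0.2857 < 0.3 < 0.3333 < 1.6667 < 4.5
Writing each back as its fraction gives the sorted order.
Final answer: 1/8, 2/7, 3/10, 1/3, 5/3, 9/2


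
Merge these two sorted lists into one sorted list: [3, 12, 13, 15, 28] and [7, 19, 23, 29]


List A: [3, 12, 13, 15, 28]
List B: [7, 19, 23, 29]
Repeatedly compare the front elements and take the smaller:
  3 vs 7 -> take 3
  12 vs 7 -> take 7
  12 vs 19 -> take 12
  13 vs 19 -> take 13
  15 vs 19 -> take 15
  28 vs 19 -> take 19
  28 vs 23 -> take 23
  28 vs 29 -> take 28
  A is exhausted; append the rest of B: [29]
Final answer: [3, 7, 12, 13, 15, 19, 23, 28, 29]


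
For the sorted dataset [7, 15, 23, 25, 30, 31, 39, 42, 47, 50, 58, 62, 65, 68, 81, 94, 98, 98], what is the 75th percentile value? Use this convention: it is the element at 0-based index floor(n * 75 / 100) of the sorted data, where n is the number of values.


The dataset has n = 18 elements.
Index = floor(18 * 75 / 100) = floor(1350 / 100) = floor(13.5) = 13
Counting from index 0 in the sorted data, the element at index 13 is 68.
Final answer: 68


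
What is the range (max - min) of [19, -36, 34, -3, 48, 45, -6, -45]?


Maximum value: 48
Minimum value: -45
Range = 48 - (-45) = 93
Final answer: 93


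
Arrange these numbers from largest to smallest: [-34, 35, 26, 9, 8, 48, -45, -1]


Original list: [-34, 35, 26, 9, 8, 48, -45, -1]
Repeatedly take the largest remaining element:
  Remaining [-34, 35, 26, 9, 8, 48, -45, -1] -> largest is 48
  Remaining [-34, 35, 26, 9, 8, -45, -1] -> largest is 35
  Remaining [-34, 26, 9, 8, -45, -1] -> largest is 26
  Remaining [-34, 9, 8, -45, -1] -> largest is 9
  Remaining [-34, 8, -45, -1] -> largest is 8
  Remaining [-34, -45, -1] -> largest is -1
  Remaining [-34, -45] -> largest is -34
  Remaining [-45] -> largest is -45
Collecting the picks in order gives the descending list.
Final answer: [48, 35, 26, 9, 8, -1, -34, -45]


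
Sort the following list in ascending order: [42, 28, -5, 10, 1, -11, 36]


Original list: [42, 28, -5, 10, 1, -11, 36]
Repeatedly take the smallest remaining element:
  Remaining [42, 28, -5, 10, 1, -11, 36] -> smallest is -11
  Remaining [42, 28, -5, 10, 1, 36] -> smallest is -5
  Remaining [42, 28, 10, 1, 36] -> smallest is 1
  Remaining [42, 28, 10, 36] -> smallest is 10
  Remaining [42, 28, 36] -> smallest is 28
  Remaining [42, 36] -> smallest is 36
  Remaining [42] -> smallest is 42
Collecting the picks in order gives the sorted list.
Final answer: [-11, -5, 1, 10, 28, 36, 42]


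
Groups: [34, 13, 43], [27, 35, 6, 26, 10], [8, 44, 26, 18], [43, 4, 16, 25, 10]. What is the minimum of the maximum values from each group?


Find max of each group:
  Group 1: [34, 13, 43] -> max = 43
  Group 2: [27, 35, 6, 26, 10] -> max = 35
  Group 3: [8, 44, 26, 18] -> max = 44
  Group 4: [43, 4, 16, 25, 10] -> max = 43
Maxes: [43, 35, 44, 43]
Minimum of maxes = 35
Final answer: 35


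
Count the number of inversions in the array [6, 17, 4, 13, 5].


For each element, count the later elements that are smaller than it:
  6 (index 0): smaller elements after it = [4, 5] -> 2
  17 (index 1): smaller elements after it = [4, 13, 5] -> 3
  4 (index 2): smaller elements after it = [] -> 0
  13 (index 3): smaller elements after it = [5] -> 1
Total inversions = 2 + 3 + 0 + 1 = 6
Final answer: 6


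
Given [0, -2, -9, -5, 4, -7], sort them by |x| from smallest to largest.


Compute absolute values:
  |0| = 0
  |-2| = 2
  |-9| = 9
  |-5| = 5
  |4| = 4
  |-7| = 7
Absolute values in increasing order: 0 < 2 < 4 < 5 < 7 < 9
Listing the original numbers in that order gives the answer.
Final answer: [0, -2, 4, -5, -7, -9]


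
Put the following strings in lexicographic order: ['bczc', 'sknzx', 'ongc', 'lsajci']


Compare strings character by character (the first differing letter decides):
  'bczc' < 'lsajci' since 'b' < 'l' at position 1
  'lsajci' < 'ongc' since 'l' < 'o' at position 1
  'ongc' < 'sknzx' since 'o' < 's' at position 1
Chaining these comparisons gives the alphabetical order.
Final answer: ['bczc', 'lsajci', 'ongc', 'sknzx']


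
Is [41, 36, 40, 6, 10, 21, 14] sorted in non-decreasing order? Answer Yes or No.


Check consecutive pairs:
  41 <= 36? False
  36 <= 40? True
  40 <= 6? False
  6 <= 10? True
  10 <= 21? True
  21 <= 14? False
3 consecutive pair(s) are out of order, so the list is not sorted.
Final answer: No


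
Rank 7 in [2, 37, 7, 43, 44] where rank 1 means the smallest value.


Sort ascending: [2, 7, 37, 43, 44]
Find 7 in the sorted list.
7 is at position 2 (1-indexed).
Final answer: 2


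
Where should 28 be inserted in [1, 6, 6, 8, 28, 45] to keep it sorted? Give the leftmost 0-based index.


List is sorted: [1, 6, 6, 8, 28, 45]
We need the leftmost position where 28 can be inserted, i.e. the first index whose element is >= 28 (or the end of the list if none is).
Binary search with low=0, high=6 (0-based indices):
  low=0, high=6, mid=3: a[3]=8 < 28, so low = 4
  low=4, high=6, mid=5: a[5]=45 >= 28, so high = 5
  low=4, high=5, mid=4: a[4]=28 >= 28, so high = 4
Now low = high = 4, so the insertion index is 4.
Final answer: 4


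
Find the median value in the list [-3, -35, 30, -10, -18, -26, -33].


First, sort the list: [-35, -33, -26, -18, -10, -3, 30]
The list has 7 elements (odd count).
The middle index is 3 (0-based), and the element there is -18.
Final answer: -18


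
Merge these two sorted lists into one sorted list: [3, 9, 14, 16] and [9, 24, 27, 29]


List A: [3, 9, 14, 16]
List B: [9, 24, 27, 29]
Repeatedly compare the front elements and take the smaller:
  3 vs 9 -> take 3
  9 vs 9 -> take 9
  14 vs 9 -> take 9
  14 vs 24 -> take 14
  16 vs 24 -> take 16
  A is exhausted; append the rest of B: [24, 27, 29]
Final answer: [3, 9, 9, 14, 16, 24, 27, 29]


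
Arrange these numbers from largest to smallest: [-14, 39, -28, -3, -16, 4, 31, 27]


Original list: [-14, 39, -28, -3, -16, 4, 31, 27]
Repeatedly take the largest remaining element:
  Remaining [-14, 39, -28, -3, -16, 4, 31, 27] -> largest is 39
  Remaining [-14, -28, -3, -16, 4, 31, 27] -> largest is 31
  Remaining [-14, -28, -3, -16, 4, 27] -> largest is 27
  Remaining [-14, -28, -3, -16, 4] -> largest is 4
  Remaining [-14, -28, -3, -16] -> largest is -3
  Remaining [-14, -28, -16] -> largest is -14
  Remaining [-28, -16] -> largest is -16
  Remaining [-28] -> largest is -28
Collecting the picks in order gives the descending list.
Final answer: [39, 31, 27, 4, -3, -14, -16, -28]


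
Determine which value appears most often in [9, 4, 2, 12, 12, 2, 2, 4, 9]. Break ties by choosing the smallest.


Count the frequency of each value:
  2 appears 3 time(s)
  4 appears 2 time(s)
  9 appears 2 time(s)
  12 appears 2 time(s)
Maximum frequency is 3.
Only 2 reaches that frequency, so it is the mode.
Final answer: 2


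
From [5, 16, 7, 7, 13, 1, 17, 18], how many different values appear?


List all unique values:
Distinct values: [1, 5, 7, 13, 16, 17, 18]
Count = 7
Final answer: 7


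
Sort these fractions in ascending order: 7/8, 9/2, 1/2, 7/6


Convert to decimal for comparison:
  7/8 = 0.875
  9/2 = 4.5
  1/2 = 0.5
  7/6 = 1.1667
Decimals in increasing order: 0.5 < 0.875 < 1.1667 < 4.5
Writing each back as its fraction gives the sorted order.
Final answer: 1/2, 7/8, 7/6, 9/2


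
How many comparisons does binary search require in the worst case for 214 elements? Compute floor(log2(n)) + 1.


Binary search halves the search space each step.
Maximum comparisons = floor(log2(214)) + 1
log2(214) = 7.7415
floor(log2(214)) = 7, so 7 + 1 = 8
Final answer: 8


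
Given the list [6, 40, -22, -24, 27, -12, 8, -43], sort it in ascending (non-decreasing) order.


Original list: [6, 40, -22, -24, 27, -12, 8, -43]
Repeatedly take the smallest remaining element:
  Remaining [6, 40, -22, -24, 27, -12, 8, -43] -> smallest is -43
  Remaining [6, 40, -22, -24, 27, -12, 8] -> smallest is -24
  Remaining [6, 40, -22, 27, -12, 8] -> smallest is -22
  Remaining [6, 40, 27, -12, 8] -> smallest is -12
  Remaining [6, 40, 27, 8] -> smallest is 6
  Remaining [40, 27, 8] -> smallest is 8
  Remaining [40, 27] -> smallest is 27
  Remaining [40] -> smallest is 40
Collecting the picks in order gives the sorted list.
Final answer: [-43, -24, -22, -12, 6, 8, 27, 40]


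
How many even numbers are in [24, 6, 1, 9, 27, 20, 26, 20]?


Check each element:
  24 is even
  6 is even
  1 is odd
  9 is odd
  27 is odd
  20 is even
  26 is even
  20 is even
Evens: [24, 6, 20, 26, 20]
Count of evens = 5
Final answer: 5


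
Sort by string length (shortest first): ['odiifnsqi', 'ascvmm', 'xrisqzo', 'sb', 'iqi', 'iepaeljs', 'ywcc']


Compute lengths:
  'odiifnsqi' has length 9
  'ascvmm' has length 6
  'xrisqzo' has length 7
  'sb' has length 2
  'iqi' has length 3
  'iepaeljs' has length 8
  'ywcc' has length 4
Lengths in increasing order: 2 < 3 < 4 < 6 < 7 < 8 < 9
Listing the words in that order gives the answer.
Final answer: ['sb', 'iqi', 'ywcc', 'ascvmm', 'xrisqzo', 'iepaeljs', 'odiifnsqi']


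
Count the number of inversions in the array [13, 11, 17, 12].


For each element, count the later elements that are smaller than it:
  13 (index 0): smaller elements after it = [11, 12] -> 2
  11 (index 1): smaller elements after it = [] -> 0
  17 (index 2): smaller elements after it = [12] -> 1
Total inversions = 2 + 0 + 1 = 3
Final answer: 3


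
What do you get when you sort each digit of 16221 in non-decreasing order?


The number 16221 has digits: 1, 6, 2, 2, 1
Sorted: 1, 1, 2, 2, 6
Joining the sorted digits gives the result.
Final answer: 11226


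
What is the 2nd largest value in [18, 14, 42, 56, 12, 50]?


Sort descending: [56, 50, 42, 18, 14, 12]
The 2nd element (1-indexed) is at index 1.
Value = 50
Final answer: 50


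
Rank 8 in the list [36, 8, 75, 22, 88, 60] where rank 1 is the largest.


Sort descending: [88, 75, 60, 36, 22, 8]
Find 8 in the sorted list.
8 is at position 6.
Final answer: 6


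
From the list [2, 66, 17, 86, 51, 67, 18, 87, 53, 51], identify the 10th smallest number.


Sort ascending: [2, 17, 18, 51, 51, 53, 66, 67, 86, 87]
The 10th element (1-indexed) is at index 9.
Value = 87
Final answer: 87


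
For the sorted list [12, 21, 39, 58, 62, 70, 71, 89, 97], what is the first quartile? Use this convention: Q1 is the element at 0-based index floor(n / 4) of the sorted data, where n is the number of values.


The list has n = 9 elements.
Q1 index = floor(9 / 4) = floor(2.25) = 2
Counting from index 0 in the sorted data, the element at index 2 is 39.
Final answer: 39


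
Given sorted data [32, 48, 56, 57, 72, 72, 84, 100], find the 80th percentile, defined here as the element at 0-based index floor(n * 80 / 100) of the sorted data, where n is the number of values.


The dataset has n = 8 elements.
Index = floor(8 * 80 / 100) = floor(640 / 100) = floor(6.4) = 6
Counting from index 0 in the sorted data, the element at index 6 is 84.
Final answer: 84


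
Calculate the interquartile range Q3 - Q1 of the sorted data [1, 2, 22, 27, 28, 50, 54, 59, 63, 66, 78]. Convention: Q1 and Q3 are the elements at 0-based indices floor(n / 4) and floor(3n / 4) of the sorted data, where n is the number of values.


The data has n = 11 elements.
Q1 index = floor(11 / 4) = floor(2.75) = 2; Q3 index = floor(3 * 11 / 4) = floor(8.25) = 8
Q1 = element at index 2 = 22
Q3 = element at index 8 = 63
IQR = 63 - 22 = 41
Final answer: 41
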